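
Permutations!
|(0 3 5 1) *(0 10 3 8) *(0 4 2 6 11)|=|(0 8 4 2 6 11)(1 10 3 5)|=12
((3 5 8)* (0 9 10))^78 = ((0 9 10)(3 5 8))^78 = (10)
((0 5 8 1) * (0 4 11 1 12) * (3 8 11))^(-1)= (0 12 8 3 4 1 11 5)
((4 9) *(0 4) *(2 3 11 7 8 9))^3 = (0 3 8 4 11 9 2 7)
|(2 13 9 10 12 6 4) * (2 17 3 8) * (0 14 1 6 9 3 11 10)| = |(0 14 1 6 4 17 11 10 12 9)(2 13 3 8)| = 20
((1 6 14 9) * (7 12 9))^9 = ((1 6 14 7 12 9))^9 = (1 7)(6 12)(9 14)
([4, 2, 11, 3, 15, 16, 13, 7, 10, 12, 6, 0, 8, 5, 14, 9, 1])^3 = [9, 0, 4, 3, 12, 2, 16, 7, 13, 10, 5, 15, 6, 1, 14, 8, 11]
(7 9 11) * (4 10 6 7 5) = (4 10 6 7 9 11 5) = [0, 1, 2, 3, 10, 4, 7, 9, 8, 11, 6, 5]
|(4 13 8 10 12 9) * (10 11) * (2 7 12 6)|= 10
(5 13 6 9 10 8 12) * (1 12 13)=(1 12 5)(6 9 10 8 13)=[0, 12, 2, 3, 4, 1, 9, 7, 13, 10, 8, 11, 5, 6]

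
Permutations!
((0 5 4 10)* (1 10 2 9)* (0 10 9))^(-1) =((10)(0 5 4 2)(1 9))^(-1) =(10)(0 2 4 5)(1 9)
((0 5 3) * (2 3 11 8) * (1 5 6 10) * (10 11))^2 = (0 11 2)(1 10 5)(3 6 8)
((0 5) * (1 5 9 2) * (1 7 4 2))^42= ((0 9 1 5)(2 7 4))^42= (0 1)(5 9)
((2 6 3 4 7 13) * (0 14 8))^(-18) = (14)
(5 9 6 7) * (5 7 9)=(6 9)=[0, 1, 2, 3, 4, 5, 9, 7, 8, 6]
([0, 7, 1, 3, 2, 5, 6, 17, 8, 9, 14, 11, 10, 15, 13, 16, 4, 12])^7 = (1 15 12 2 13 17 4 14 7 16 10)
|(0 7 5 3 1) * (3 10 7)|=|(0 3 1)(5 10 7)|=3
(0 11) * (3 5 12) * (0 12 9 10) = [11, 1, 2, 5, 4, 9, 6, 7, 8, 10, 0, 12, 3] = (0 11 12 3 5 9 10)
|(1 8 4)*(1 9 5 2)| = 6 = |(1 8 4 9 5 2)|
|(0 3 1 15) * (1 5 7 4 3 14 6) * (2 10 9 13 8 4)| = |(0 14 6 1 15)(2 10 9 13 8 4 3 5 7)| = 45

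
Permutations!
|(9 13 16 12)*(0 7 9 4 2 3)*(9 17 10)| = |(0 7 17 10 9 13 16 12 4 2 3)| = 11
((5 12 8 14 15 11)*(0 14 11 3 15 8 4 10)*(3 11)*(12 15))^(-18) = (15)(0 3 10 8 4 14 12)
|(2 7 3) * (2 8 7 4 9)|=|(2 4 9)(3 8 7)|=3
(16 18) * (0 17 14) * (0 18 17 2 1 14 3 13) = [2, 14, 1, 13, 4, 5, 6, 7, 8, 9, 10, 11, 12, 0, 18, 15, 17, 3, 16] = (0 2 1 14 18 16 17 3 13)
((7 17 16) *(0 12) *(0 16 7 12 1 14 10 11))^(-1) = (0 11 10 14 1)(7 17)(12 16)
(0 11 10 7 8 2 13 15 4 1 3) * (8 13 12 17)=(0 11 10 7 13 15 4 1 3)(2 12 17 8)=[11, 3, 12, 0, 1, 5, 6, 13, 2, 9, 7, 10, 17, 15, 14, 4, 16, 8]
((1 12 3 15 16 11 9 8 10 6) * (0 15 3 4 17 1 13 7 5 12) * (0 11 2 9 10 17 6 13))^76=((0 15 16 2 9 8 17 1 11 10 13 7 5 12 4 6))^76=(0 5 11 9)(1 2 6 7)(4 13 17 16)(8 15 12 10)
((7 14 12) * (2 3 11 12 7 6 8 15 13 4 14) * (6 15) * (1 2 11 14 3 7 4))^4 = (1 12 2 15 7 13 11)(3 14 4)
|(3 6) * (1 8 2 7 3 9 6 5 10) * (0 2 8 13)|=8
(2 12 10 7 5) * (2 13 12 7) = (2 7 5 13 12 10) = [0, 1, 7, 3, 4, 13, 6, 5, 8, 9, 2, 11, 10, 12]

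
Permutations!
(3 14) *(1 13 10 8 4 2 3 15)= (1 13 10 8 4 2 3 14 15)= [0, 13, 3, 14, 2, 5, 6, 7, 4, 9, 8, 11, 12, 10, 15, 1]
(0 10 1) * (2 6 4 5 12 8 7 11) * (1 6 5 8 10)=(0 1)(2 5 12 10 6 4 8 7 11)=[1, 0, 5, 3, 8, 12, 4, 11, 7, 9, 6, 2, 10]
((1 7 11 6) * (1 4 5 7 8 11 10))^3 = (1 6 7 8 4 10 11 5)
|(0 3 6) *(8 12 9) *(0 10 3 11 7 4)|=12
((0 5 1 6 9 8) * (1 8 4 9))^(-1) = ((0 5 8)(1 6)(4 9))^(-1) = (0 8 5)(1 6)(4 9)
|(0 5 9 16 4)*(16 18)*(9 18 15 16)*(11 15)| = |(0 5 18 9 11 15 16 4)| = 8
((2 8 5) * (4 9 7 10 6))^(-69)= (4 9 7 10 6)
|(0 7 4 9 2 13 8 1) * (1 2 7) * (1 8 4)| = 8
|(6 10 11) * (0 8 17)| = |(0 8 17)(6 10 11)| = 3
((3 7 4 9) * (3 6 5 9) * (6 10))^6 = (5 10)(6 9) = ((3 7 4)(5 9 10 6))^6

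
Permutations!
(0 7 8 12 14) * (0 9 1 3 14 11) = [7, 3, 2, 14, 4, 5, 6, 8, 12, 1, 10, 0, 11, 13, 9] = (0 7 8 12 11)(1 3 14 9)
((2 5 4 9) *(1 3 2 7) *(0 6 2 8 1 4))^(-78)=((0 6 2 5)(1 3 8)(4 9 7))^(-78)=(9)(0 2)(5 6)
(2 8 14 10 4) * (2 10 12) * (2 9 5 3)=(2 8 14 12 9 5 3)(4 10)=[0, 1, 8, 2, 10, 3, 6, 7, 14, 5, 4, 11, 9, 13, 12]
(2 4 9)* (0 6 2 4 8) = (0 6 2 8)(4 9) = [6, 1, 8, 3, 9, 5, 2, 7, 0, 4]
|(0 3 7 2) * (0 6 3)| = |(2 6 3 7)| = 4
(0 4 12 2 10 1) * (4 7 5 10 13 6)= (0 7 5 10 1)(2 13 6 4 12)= [7, 0, 13, 3, 12, 10, 4, 5, 8, 9, 1, 11, 2, 6]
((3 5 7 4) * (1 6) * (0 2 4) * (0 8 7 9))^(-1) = (0 9 5 3 4 2)(1 6)(7 8)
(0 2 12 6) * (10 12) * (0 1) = (0 2 10 12 6 1) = [2, 0, 10, 3, 4, 5, 1, 7, 8, 9, 12, 11, 6]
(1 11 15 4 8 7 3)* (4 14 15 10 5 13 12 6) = (1 11 10 5 13 12 6 4 8 7 3)(14 15) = [0, 11, 2, 1, 8, 13, 4, 3, 7, 9, 5, 10, 6, 12, 15, 14]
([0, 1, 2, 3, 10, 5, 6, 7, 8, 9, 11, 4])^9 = (11)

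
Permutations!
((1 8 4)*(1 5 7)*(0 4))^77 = ((0 4 5 7 1 8))^77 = (0 8 1 7 5 4)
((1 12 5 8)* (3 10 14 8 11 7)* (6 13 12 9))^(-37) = ((1 9 6 13 12 5 11 7 3 10 14 8))^(-37) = (1 8 14 10 3 7 11 5 12 13 6 9)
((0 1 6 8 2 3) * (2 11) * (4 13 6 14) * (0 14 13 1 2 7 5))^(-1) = (0 5 7 11 8 6 13 1 4 14 3 2)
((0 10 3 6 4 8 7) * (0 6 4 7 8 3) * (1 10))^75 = (10)(3 4)(6 7)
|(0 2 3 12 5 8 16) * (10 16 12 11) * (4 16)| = 21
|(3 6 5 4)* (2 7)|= |(2 7)(3 6 5 4)|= 4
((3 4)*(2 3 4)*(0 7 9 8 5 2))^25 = (0 5 7 2 9 3 8)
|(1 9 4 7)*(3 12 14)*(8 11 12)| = 20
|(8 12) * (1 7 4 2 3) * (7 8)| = 7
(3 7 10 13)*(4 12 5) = (3 7 10 13)(4 12 5) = [0, 1, 2, 7, 12, 4, 6, 10, 8, 9, 13, 11, 5, 3]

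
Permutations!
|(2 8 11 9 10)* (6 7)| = |(2 8 11 9 10)(6 7)| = 10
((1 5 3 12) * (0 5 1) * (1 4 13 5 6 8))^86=((0 6 8 1 4 13 5 3 12))^86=(0 13 6 5 8 3 1 12 4)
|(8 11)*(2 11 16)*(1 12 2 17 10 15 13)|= |(1 12 2 11 8 16 17 10 15 13)|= 10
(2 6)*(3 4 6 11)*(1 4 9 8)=[0, 4, 11, 9, 6, 5, 2, 7, 1, 8, 10, 3]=(1 4 6 2 11 3 9 8)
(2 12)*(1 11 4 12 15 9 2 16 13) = (1 11 4 12 16 13)(2 15 9) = [0, 11, 15, 3, 12, 5, 6, 7, 8, 2, 10, 4, 16, 1, 14, 9, 13]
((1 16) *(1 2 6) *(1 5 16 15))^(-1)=((1 15)(2 6 5 16))^(-1)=(1 15)(2 16 5 6)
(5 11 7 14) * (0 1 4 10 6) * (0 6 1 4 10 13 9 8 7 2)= [4, 10, 0, 3, 13, 11, 6, 14, 7, 8, 1, 2, 12, 9, 5]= (0 4 13 9 8 7 14 5 11 2)(1 10)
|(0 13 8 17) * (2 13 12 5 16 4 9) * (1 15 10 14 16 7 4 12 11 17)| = |(0 11 17)(1 15 10 14 16 12 5 7 4 9 2 13 8)| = 39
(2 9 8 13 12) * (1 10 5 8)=(1 10 5 8 13 12 2 9)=[0, 10, 9, 3, 4, 8, 6, 7, 13, 1, 5, 11, 2, 12]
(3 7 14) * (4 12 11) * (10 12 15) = (3 7 14)(4 15 10 12 11) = [0, 1, 2, 7, 15, 5, 6, 14, 8, 9, 12, 4, 11, 13, 3, 10]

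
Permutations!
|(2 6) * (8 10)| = 2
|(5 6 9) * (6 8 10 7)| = |(5 8 10 7 6 9)| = 6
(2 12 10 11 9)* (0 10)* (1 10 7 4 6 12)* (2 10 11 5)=[7, 11, 1, 3, 6, 2, 12, 4, 8, 10, 5, 9, 0]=(0 7 4 6 12)(1 11 9 10 5 2)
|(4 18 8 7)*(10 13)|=|(4 18 8 7)(10 13)|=4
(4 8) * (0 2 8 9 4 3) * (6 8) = (0 2 6 8 3)(4 9) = [2, 1, 6, 0, 9, 5, 8, 7, 3, 4]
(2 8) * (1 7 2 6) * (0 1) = [1, 7, 8, 3, 4, 5, 0, 2, 6] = (0 1 7 2 8 6)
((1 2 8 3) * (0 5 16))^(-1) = (0 16 5)(1 3 8 2)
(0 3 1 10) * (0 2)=(0 3 1 10 2)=[3, 10, 0, 1, 4, 5, 6, 7, 8, 9, 2]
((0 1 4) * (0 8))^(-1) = (0 8 4 1)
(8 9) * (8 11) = (8 9 11) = [0, 1, 2, 3, 4, 5, 6, 7, 9, 11, 10, 8]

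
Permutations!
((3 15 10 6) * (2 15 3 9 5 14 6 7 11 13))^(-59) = (2 15 10 7 11 13)(5 14 6 9)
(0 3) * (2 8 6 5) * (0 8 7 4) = (0 3 8 6 5 2 7 4) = [3, 1, 7, 8, 0, 2, 5, 4, 6]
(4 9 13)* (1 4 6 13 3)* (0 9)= (0 9 3 1 4)(6 13)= [9, 4, 2, 1, 0, 5, 13, 7, 8, 3, 10, 11, 12, 6]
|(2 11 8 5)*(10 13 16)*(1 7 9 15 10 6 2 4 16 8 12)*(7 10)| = 33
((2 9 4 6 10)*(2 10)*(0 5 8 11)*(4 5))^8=((0 4 6 2 9 5 8 11))^8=(11)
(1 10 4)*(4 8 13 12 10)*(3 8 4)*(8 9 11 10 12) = (1 3 9 11 10 4)(8 13) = [0, 3, 2, 9, 1, 5, 6, 7, 13, 11, 4, 10, 12, 8]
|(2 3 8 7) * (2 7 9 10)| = 5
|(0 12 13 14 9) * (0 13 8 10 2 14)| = |(0 12 8 10 2 14 9 13)| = 8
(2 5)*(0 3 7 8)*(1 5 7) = (0 3 1 5 2 7 8) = [3, 5, 7, 1, 4, 2, 6, 8, 0]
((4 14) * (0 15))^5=((0 15)(4 14))^5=(0 15)(4 14)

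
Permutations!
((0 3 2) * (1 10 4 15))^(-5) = ((0 3 2)(1 10 4 15))^(-5) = (0 3 2)(1 15 4 10)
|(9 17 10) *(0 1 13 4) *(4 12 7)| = |(0 1 13 12 7 4)(9 17 10)| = 6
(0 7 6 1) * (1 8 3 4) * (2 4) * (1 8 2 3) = (0 7 6 2 4 8 1) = [7, 0, 4, 3, 8, 5, 2, 6, 1]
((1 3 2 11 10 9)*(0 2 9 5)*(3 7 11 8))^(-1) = (0 5 10 11 7 1 9 3 8 2)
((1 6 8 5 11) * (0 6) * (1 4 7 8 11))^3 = ((0 6 11 4 7 8 5 1))^3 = (0 4 5 6 7 1 11 8)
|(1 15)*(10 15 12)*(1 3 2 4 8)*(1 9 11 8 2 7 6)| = 42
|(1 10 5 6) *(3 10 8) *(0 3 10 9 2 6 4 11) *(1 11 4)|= |(0 3 9 2 6 11)(1 8 10 5)|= 12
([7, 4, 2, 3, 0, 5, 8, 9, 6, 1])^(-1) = (0 4 1 9 7)(6 8)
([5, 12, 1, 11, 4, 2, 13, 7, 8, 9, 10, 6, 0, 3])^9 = [12, 2, 5, 11, 4, 0, 13, 7, 8, 9, 10, 6, 1, 3]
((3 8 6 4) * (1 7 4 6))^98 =((1 7 4 3 8))^98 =(1 3 7 8 4)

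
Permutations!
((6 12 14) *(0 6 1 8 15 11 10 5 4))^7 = (0 11 14 4 15 12 5 8 6 10 1) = ((0 6 12 14 1 8 15 11 10 5 4))^7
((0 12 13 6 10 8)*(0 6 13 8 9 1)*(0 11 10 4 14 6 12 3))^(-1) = (0 3)(1 9 10 11)(4 6 14)(8 12)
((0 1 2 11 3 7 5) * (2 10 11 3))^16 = ((0 1 10 11 2 3 7 5))^16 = (11)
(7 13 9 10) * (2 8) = (2 8)(7 13 9 10) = [0, 1, 8, 3, 4, 5, 6, 13, 2, 10, 7, 11, 12, 9]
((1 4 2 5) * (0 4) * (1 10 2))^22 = (0 4 1)(2 5 10)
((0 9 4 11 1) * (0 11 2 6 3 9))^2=((1 11)(2 6 3 9 4))^2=(11)(2 3 4 6 9)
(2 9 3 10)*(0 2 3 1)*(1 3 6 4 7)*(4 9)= (0 2 4 7 1)(3 10 6 9)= [2, 0, 4, 10, 7, 5, 9, 1, 8, 3, 6]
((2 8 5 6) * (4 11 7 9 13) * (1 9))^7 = ((1 9 13 4 11 7)(2 8 5 6))^7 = (1 9 13 4 11 7)(2 6 5 8)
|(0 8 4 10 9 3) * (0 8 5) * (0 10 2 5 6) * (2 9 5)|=|(0 6)(3 8 4 9)(5 10)|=4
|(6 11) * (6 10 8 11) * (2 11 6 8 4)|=4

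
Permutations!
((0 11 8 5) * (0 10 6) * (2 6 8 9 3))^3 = ((0 11 9 3 2 6)(5 10 8))^3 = (0 3)(2 11)(6 9)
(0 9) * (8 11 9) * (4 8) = (0 4 8 11 9) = [4, 1, 2, 3, 8, 5, 6, 7, 11, 0, 10, 9]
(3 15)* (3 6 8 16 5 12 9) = [0, 1, 2, 15, 4, 12, 8, 7, 16, 3, 10, 11, 9, 13, 14, 6, 5] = (3 15 6 8 16 5 12 9)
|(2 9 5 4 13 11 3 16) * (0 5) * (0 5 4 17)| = 10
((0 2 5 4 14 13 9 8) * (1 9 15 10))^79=(0 5 14 15 1 8 2 4 13 10 9)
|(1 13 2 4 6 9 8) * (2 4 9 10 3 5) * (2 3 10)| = 14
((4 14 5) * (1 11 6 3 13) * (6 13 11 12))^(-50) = (1 11 6)(3 12 13)(4 14 5)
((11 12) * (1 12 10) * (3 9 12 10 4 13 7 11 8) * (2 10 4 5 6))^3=((1 4 13 7 11 5 6 2 10)(3 9 12 8))^3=(1 7 6)(2 4 11)(3 8 12 9)(5 10 13)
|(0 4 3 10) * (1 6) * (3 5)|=10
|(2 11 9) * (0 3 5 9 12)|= 7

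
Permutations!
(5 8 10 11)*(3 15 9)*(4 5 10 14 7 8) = (3 15 9)(4 5)(7 8 14)(10 11) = [0, 1, 2, 15, 5, 4, 6, 8, 14, 3, 11, 10, 12, 13, 7, 9]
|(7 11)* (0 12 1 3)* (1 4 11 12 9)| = 4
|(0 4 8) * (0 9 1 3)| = 6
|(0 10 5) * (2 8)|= |(0 10 5)(2 8)|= 6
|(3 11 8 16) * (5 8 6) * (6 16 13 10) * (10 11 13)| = 4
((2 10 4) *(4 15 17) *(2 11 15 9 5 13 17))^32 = (2 17 10 4 9 11 5 15 13)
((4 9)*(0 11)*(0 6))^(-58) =(0 6 11)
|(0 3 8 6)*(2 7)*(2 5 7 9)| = |(0 3 8 6)(2 9)(5 7)| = 4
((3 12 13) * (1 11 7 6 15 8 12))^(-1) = (1 3 13 12 8 15 6 7 11)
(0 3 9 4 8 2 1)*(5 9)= (0 3 5 9 4 8 2 1)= [3, 0, 1, 5, 8, 9, 6, 7, 2, 4]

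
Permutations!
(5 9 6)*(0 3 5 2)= (0 3 5 9 6 2)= [3, 1, 0, 5, 4, 9, 2, 7, 8, 6]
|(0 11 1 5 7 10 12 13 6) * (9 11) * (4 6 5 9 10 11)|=|(0 10 12 13 5 7 11 1 9 4 6)|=11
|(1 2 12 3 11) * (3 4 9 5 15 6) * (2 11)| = 8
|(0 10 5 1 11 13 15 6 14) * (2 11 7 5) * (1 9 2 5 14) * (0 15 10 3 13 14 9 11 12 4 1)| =|(0 3 13 10 5 11 14 15 6)(1 7 9 2 12 4)| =18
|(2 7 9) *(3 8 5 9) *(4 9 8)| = 10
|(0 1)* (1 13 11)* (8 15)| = 4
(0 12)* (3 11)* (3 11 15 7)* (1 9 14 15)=(0 12)(1 9 14 15 7 3)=[12, 9, 2, 1, 4, 5, 6, 3, 8, 14, 10, 11, 0, 13, 15, 7]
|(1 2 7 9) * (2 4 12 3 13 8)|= 9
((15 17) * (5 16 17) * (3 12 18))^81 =((3 12 18)(5 16 17 15))^81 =(18)(5 16 17 15)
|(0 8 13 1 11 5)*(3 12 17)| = 6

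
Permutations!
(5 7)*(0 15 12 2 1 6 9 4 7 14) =[15, 6, 1, 3, 7, 14, 9, 5, 8, 4, 10, 11, 2, 13, 0, 12] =(0 15 12 2 1 6 9 4 7 5 14)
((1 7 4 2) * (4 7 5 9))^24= ((1 5 9 4 2))^24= (1 2 4 9 5)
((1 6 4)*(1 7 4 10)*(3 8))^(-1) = ((1 6 10)(3 8)(4 7))^(-1) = (1 10 6)(3 8)(4 7)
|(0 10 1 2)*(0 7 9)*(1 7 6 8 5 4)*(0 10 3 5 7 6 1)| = 20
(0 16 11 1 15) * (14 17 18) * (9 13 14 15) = [16, 9, 2, 3, 4, 5, 6, 7, 8, 13, 10, 1, 12, 14, 17, 0, 11, 18, 15] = (0 16 11 1 9 13 14 17 18 15)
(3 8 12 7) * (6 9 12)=(3 8 6 9 12 7)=[0, 1, 2, 8, 4, 5, 9, 3, 6, 12, 10, 11, 7]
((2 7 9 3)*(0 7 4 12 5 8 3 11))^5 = (0 7 9 11)(2 3 8 5 12 4)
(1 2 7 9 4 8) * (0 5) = (0 5)(1 2 7 9 4 8) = [5, 2, 7, 3, 8, 0, 6, 9, 1, 4]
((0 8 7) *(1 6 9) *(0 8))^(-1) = (1 9 6)(7 8)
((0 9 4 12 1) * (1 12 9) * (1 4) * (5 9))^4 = (12)(0 1 9 5 4)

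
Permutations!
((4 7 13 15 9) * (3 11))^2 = ((3 11)(4 7 13 15 9))^2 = (4 13 9 7 15)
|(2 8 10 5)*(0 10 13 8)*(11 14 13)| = 4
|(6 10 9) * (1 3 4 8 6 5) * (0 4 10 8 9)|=14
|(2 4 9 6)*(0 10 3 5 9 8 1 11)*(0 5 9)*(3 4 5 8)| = 24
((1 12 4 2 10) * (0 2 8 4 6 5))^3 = (0 1 5 10 6 2 12)(4 8) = ((0 2 10 1 12 6 5)(4 8))^3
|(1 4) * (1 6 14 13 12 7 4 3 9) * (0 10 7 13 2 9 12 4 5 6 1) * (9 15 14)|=|(0 10 7 5 6 9)(1 3 12 13 4)(2 15 14)|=30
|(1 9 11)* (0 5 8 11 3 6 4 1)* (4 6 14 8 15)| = |(0 5 15 4 1 9 3 14 8 11)| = 10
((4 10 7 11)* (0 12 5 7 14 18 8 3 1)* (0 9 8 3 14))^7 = (1 9 8 14 18 3)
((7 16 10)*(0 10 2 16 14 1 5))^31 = (0 10 7 14 1 5)(2 16)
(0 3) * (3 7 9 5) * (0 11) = (0 7 9 5 3 11) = [7, 1, 2, 11, 4, 3, 6, 9, 8, 5, 10, 0]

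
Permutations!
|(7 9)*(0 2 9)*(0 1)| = 5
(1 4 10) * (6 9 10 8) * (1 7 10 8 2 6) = (1 4 2 6 9 8)(7 10) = [0, 4, 6, 3, 2, 5, 9, 10, 1, 8, 7]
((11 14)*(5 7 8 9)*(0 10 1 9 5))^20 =(14)(5 8 7)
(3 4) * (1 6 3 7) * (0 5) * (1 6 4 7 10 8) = (0 5)(1 4 10 8)(3 7 6) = [5, 4, 2, 7, 10, 0, 3, 6, 1, 9, 8]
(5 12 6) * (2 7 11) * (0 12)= (0 12 6 5)(2 7 11)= [12, 1, 7, 3, 4, 0, 5, 11, 8, 9, 10, 2, 6]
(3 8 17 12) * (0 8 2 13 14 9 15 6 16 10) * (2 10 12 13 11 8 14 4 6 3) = (0 14 9 15 3 10)(2 11 8 17 13 4 6 16 12) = [14, 1, 11, 10, 6, 5, 16, 7, 17, 15, 0, 8, 2, 4, 9, 3, 12, 13]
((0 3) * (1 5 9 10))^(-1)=(0 3)(1 10 9 5)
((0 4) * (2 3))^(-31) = (0 4)(2 3)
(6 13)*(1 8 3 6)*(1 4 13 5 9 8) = [0, 1, 2, 6, 13, 9, 5, 7, 3, 8, 10, 11, 12, 4] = (3 6 5 9 8)(4 13)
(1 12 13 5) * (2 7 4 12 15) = (1 15 2 7 4 12 13 5) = [0, 15, 7, 3, 12, 1, 6, 4, 8, 9, 10, 11, 13, 5, 14, 2]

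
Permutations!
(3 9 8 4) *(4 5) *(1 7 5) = (1 7 5 4 3 9 8) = [0, 7, 2, 9, 3, 4, 6, 5, 1, 8]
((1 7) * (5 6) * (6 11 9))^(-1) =(1 7)(5 6 9 11) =((1 7)(5 11 9 6))^(-1)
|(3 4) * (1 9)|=2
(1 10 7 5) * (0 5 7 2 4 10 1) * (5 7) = (0 7 5)(2 4 10) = [7, 1, 4, 3, 10, 0, 6, 5, 8, 9, 2]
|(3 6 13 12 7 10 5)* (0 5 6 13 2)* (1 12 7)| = 8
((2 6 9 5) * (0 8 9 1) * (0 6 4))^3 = ((0 8 9 5 2 4)(1 6))^3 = (0 5)(1 6)(2 8)(4 9)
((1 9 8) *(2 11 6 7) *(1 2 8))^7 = (1 9)(2 6 8 11 7)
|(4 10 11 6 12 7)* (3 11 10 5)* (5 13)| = 8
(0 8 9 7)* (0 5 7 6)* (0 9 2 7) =[8, 1, 7, 3, 4, 0, 9, 5, 2, 6] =(0 8 2 7 5)(6 9)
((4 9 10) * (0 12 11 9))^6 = ((0 12 11 9 10 4))^6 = (12)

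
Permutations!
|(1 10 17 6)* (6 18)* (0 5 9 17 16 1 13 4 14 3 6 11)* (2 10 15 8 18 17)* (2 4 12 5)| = 72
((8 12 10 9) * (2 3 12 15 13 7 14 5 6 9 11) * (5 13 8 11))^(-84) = (15)(2 5)(3 6)(9 12)(10 11)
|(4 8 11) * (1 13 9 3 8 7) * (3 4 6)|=|(1 13 9 4 7)(3 8 11 6)|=20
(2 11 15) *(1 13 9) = (1 13 9)(2 11 15) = [0, 13, 11, 3, 4, 5, 6, 7, 8, 1, 10, 15, 12, 9, 14, 2]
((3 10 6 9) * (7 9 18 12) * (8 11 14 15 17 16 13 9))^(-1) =((3 10 6 18 12 7 8 11 14 15 17 16 13 9))^(-1) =(3 9 13 16 17 15 14 11 8 7 12 18 6 10)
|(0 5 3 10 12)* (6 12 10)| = 5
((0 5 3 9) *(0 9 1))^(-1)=(9)(0 1 3 5)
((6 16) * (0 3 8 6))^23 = ((0 3 8 6 16))^23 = (0 6 3 16 8)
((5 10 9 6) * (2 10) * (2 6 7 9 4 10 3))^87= (2 3)(4 10)(5 6)(7 9)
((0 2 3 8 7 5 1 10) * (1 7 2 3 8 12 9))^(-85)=((0 3 12 9 1 10)(2 8)(5 7))^(-85)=(0 10 1 9 12 3)(2 8)(5 7)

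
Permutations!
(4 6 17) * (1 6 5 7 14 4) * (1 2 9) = (1 6 17 2 9)(4 5 7 14) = [0, 6, 9, 3, 5, 7, 17, 14, 8, 1, 10, 11, 12, 13, 4, 15, 16, 2]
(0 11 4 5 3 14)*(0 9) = (0 11 4 5 3 14 9) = [11, 1, 2, 14, 5, 3, 6, 7, 8, 0, 10, 4, 12, 13, 9]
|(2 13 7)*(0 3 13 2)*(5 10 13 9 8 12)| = 9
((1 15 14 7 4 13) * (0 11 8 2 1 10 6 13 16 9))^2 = ((0 11 8 2 1 15 14 7 4 16 9)(6 13 10))^2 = (0 8 1 14 4 9 11 2 15 7 16)(6 10 13)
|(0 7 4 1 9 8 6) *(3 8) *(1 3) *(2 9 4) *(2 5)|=|(0 7 5 2 9 1 4 3 8 6)|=10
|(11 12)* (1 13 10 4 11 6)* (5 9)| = 14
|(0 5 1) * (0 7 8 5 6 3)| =|(0 6 3)(1 7 8 5)| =12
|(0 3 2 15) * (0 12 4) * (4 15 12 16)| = 7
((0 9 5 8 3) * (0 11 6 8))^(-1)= (0 5 9)(3 8 6 11)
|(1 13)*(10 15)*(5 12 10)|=4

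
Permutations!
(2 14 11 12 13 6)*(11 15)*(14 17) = (2 17 14 15 11 12 13 6) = [0, 1, 17, 3, 4, 5, 2, 7, 8, 9, 10, 12, 13, 6, 15, 11, 16, 14]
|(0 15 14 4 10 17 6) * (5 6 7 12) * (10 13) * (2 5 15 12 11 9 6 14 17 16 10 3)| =24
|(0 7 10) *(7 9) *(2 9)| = |(0 2 9 7 10)| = 5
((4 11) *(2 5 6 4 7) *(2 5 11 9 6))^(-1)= (2 5 7 11)(4 6 9)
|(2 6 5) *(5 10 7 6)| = |(2 5)(6 10 7)| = 6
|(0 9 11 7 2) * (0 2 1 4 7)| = 3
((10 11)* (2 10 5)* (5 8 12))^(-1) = ((2 10 11 8 12 5))^(-1) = (2 5 12 8 11 10)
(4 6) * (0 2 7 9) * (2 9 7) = (0 9)(4 6) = [9, 1, 2, 3, 6, 5, 4, 7, 8, 0]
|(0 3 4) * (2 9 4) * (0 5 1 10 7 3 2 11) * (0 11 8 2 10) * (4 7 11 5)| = |(0 10 11 5 1)(2 9 7 3 8)| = 5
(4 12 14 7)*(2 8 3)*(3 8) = [0, 1, 3, 2, 12, 5, 6, 4, 8, 9, 10, 11, 14, 13, 7] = (2 3)(4 12 14 7)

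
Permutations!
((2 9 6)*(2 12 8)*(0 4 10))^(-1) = (0 10 4)(2 8 12 6 9)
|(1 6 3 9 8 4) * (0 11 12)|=6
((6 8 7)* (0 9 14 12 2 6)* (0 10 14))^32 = ((0 9)(2 6 8 7 10 14 12))^32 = (2 10 6 14 8 12 7)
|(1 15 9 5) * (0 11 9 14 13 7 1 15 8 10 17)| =12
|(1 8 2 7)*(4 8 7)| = 6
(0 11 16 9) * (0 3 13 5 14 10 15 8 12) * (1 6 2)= (0 11 16 9 3 13 5 14 10 15 8 12)(1 6 2)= [11, 6, 1, 13, 4, 14, 2, 7, 12, 3, 15, 16, 0, 5, 10, 8, 9]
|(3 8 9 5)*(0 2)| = 4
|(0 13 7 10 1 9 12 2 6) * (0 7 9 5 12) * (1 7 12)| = 6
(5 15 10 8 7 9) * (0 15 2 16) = (0 15 10 8 7 9 5 2 16) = [15, 1, 16, 3, 4, 2, 6, 9, 7, 5, 8, 11, 12, 13, 14, 10, 0]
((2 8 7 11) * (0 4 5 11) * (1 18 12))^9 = (18)(0 5 2 7 4 11 8)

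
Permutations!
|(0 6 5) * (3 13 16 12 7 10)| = 6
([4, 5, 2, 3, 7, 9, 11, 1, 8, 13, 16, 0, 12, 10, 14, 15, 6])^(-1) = [11, 7, 2, 3, 0, 1, 16, 4, 8, 5, 13, 6, 12, 9, 14, 15, 10]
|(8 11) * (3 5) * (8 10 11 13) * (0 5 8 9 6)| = |(0 5 3 8 13 9 6)(10 11)| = 14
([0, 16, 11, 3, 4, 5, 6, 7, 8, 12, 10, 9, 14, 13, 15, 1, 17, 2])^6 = [0, 12, 1, 3, 4, 5, 6, 7, 8, 17, 10, 16, 2, 13, 11, 9, 14, 15]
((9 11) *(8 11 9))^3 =(8 11)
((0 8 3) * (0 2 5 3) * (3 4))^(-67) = (0 8)(2 5 4 3)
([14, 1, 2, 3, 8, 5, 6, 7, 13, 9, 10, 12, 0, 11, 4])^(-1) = [12, 1, 2, 3, 14, 5, 6, 7, 4, 9, 10, 13, 11, 8, 0]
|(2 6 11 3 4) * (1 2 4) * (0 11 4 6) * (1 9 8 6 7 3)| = 12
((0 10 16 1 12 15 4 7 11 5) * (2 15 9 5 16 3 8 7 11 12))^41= (0 10 3 8 7 12 9 5)(1 16 11 4 15 2)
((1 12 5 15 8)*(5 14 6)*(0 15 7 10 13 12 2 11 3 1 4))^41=(0 15 8 4)(1 2 11 3)(5 6 14 12 13 10 7)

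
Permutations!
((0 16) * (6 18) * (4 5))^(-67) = (0 16)(4 5)(6 18)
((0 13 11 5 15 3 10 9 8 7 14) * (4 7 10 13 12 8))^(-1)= (0 14 7 4 9 10 8 12)(3 15 5 11 13)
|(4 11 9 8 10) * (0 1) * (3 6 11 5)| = 8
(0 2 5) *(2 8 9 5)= (0 8 9 5)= [8, 1, 2, 3, 4, 0, 6, 7, 9, 5]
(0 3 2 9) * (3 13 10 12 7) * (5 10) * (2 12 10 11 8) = (0 13 5 11 8 2 9)(3 12 7) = [13, 1, 9, 12, 4, 11, 6, 3, 2, 0, 10, 8, 7, 5]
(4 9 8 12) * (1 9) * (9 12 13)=(1 12 4)(8 13 9)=[0, 12, 2, 3, 1, 5, 6, 7, 13, 8, 10, 11, 4, 9]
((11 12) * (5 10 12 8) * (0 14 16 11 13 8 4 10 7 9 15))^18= ((0 14 16 11 4 10 12 13 8 5 7 9 15))^18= (0 10 7 16 13 15 4 5 14 12 9 11 8)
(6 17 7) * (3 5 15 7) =(3 5 15 7 6 17) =[0, 1, 2, 5, 4, 15, 17, 6, 8, 9, 10, 11, 12, 13, 14, 7, 16, 3]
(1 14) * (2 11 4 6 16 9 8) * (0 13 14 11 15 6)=[13, 11, 15, 3, 0, 5, 16, 7, 2, 8, 10, 4, 12, 14, 1, 6, 9]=(0 13 14 1 11 4)(2 15 6 16 9 8)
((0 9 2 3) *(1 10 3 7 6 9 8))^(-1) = (0 3 10 1 8)(2 9 6 7)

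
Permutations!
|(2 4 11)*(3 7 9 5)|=|(2 4 11)(3 7 9 5)|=12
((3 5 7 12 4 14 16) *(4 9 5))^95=(3 16 14 4)(5 9 12 7)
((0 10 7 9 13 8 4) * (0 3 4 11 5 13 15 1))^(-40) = ((0 10 7 9 15 1)(3 4)(5 13 8 11))^(-40) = (0 7 15)(1 10 9)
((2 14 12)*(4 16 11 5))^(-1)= (2 12 14)(4 5 11 16)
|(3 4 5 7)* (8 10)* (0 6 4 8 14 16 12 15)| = 12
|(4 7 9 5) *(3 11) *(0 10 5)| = |(0 10 5 4 7 9)(3 11)| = 6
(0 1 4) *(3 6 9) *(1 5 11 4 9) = (0 5 11 4)(1 9 3 6) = [5, 9, 2, 6, 0, 11, 1, 7, 8, 3, 10, 4]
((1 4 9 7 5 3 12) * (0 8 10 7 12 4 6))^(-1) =(0 6 1 12 9 4 3 5 7 10 8)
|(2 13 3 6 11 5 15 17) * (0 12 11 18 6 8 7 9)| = |(0 12 11 5 15 17 2 13 3 8 7 9)(6 18)| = 12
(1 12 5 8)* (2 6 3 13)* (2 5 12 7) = [0, 7, 6, 13, 4, 8, 3, 2, 1, 9, 10, 11, 12, 5] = (1 7 2 6 3 13 5 8)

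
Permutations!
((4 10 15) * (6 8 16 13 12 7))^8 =((4 10 15)(6 8 16 13 12 7))^8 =(4 15 10)(6 16 12)(7 8 13)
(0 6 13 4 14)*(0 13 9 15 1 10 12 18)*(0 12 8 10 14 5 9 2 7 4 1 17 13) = [6, 14, 7, 3, 5, 9, 2, 4, 10, 15, 8, 11, 18, 1, 0, 17, 16, 13, 12] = (0 6 2 7 4 5 9 15 17 13 1 14)(8 10)(12 18)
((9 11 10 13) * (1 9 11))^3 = ((1 9)(10 13 11))^3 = (13)(1 9)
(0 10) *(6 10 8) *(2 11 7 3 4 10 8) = [2, 1, 11, 4, 10, 5, 8, 3, 6, 9, 0, 7] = (0 2 11 7 3 4 10)(6 8)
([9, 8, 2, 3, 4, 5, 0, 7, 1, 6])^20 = [6, 1, 2, 3, 4, 5, 9, 7, 8, 0]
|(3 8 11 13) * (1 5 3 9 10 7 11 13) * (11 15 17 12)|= |(1 5 3 8 13 9 10 7 15 17 12 11)|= 12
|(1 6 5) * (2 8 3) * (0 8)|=|(0 8 3 2)(1 6 5)|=12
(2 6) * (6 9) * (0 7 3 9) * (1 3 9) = (0 7 9 6 2)(1 3) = [7, 3, 0, 1, 4, 5, 2, 9, 8, 6]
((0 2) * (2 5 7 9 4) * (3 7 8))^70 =(0 4 7 8)(2 9 3 5)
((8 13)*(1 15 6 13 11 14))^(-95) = (1 13 14 6 11 15 8)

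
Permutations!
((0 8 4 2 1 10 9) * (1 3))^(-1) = ((0 8 4 2 3 1 10 9))^(-1) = (0 9 10 1 3 2 4 8)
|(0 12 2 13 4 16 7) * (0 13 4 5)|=|(0 12 2 4 16 7 13 5)|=8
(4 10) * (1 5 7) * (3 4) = (1 5 7)(3 4 10) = [0, 5, 2, 4, 10, 7, 6, 1, 8, 9, 3]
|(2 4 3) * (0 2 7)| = 5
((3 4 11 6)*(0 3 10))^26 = ((0 3 4 11 6 10))^26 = (0 4 6)(3 11 10)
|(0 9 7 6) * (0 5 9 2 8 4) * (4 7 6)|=|(0 2 8 7 4)(5 9 6)|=15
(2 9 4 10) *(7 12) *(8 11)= (2 9 4 10)(7 12)(8 11)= [0, 1, 9, 3, 10, 5, 6, 12, 11, 4, 2, 8, 7]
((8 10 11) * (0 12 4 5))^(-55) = (0 12 4 5)(8 11 10)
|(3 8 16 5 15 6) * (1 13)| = |(1 13)(3 8 16 5 15 6)| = 6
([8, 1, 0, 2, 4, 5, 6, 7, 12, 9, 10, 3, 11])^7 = [8, 1, 0, 2, 4, 5, 6, 7, 12, 9, 10, 3, 11]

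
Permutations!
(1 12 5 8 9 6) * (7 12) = (1 7 12 5 8 9 6) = [0, 7, 2, 3, 4, 8, 1, 12, 9, 6, 10, 11, 5]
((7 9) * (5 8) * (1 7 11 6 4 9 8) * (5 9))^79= (1 5 4 6 11 9 8 7)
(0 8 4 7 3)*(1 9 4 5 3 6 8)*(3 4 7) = (0 1 9 7 6 8 5 4 3) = [1, 9, 2, 0, 3, 4, 8, 6, 5, 7]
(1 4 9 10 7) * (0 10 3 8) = [10, 4, 2, 8, 9, 5, 6, 1, 0, 3, 7] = (0 10 7 1 4 9 3 8)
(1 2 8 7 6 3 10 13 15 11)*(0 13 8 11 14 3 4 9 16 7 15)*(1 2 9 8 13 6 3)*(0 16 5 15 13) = (0 6 4 8 13 16 7 3 10)(1 9 5 15 14)(2 11) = [6, 9, 11, 10, 8, 15, 4, 3, 13, 5, 0, 2, 12, 16, 1, 14, 7]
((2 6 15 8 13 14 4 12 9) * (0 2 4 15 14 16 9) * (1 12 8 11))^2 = ((0 2 6 14 15 11 1 12)(4 8 13 16 9))^2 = (0 6 15 1)(2 14 11 12)(4 13 9 8 16)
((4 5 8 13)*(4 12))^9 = ((4 5 8 13 12))^9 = (4 12 13 8 5)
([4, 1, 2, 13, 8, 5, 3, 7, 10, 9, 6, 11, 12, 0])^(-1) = [13, 1, 2, 6, 0, 5, 10, 7, 4, 9, 8, 11, 12, 3]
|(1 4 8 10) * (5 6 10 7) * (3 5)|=8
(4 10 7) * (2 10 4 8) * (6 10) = [0, 1, 6, 3, 4, 5, 10, 8, 2, 9, 7] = (2 6 10 7 8)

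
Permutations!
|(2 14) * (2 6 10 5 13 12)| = |(2 14 6 10 5 13 12)| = 7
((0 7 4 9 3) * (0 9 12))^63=((0 7 4 12)(3 9))^63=(0 12 4 7)(3 9)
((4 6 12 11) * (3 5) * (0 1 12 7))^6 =((0 1 12 11 4 6 7)(3 5))^6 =(0 7 6 4 11 12 1)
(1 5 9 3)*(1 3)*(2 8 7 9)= (1 5 2 8 7 9)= [0, 5, 8, 3, 4, 2, 6, 9, 7, 1]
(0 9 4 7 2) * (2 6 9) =(0 2)(4 7 6 9) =[2, 1, 0, 3, 7, 5, 9, 6, 8, 4]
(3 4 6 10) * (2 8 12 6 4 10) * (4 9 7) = (2 8 12 6)(3 10)(4 9 7) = [0, 1, 8, 10, 9, 5, 2, 4, 12, 7, 3, 11, 6]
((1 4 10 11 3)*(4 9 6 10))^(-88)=(1 6 11)(3 9 10)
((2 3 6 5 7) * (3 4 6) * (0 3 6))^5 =((0 3 6 5 7 2 4))^5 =(0 2 5 3 4 7 6)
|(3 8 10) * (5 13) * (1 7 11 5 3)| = |(1 7 11 5 13 3 8 10)| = 8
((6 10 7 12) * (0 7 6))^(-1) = (0 12 7)(6 10)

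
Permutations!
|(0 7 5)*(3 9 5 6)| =6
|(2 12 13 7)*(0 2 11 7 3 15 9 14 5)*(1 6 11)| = |(0 2 12 13 3 15 9 14 5)(1 6 11 7)| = 36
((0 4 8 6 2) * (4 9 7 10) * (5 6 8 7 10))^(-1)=((0 9 10 4 7 5 6 2))^(-1)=(0 2 6 5 7 4 10 9)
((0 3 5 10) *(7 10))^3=(0 7 3 10 5)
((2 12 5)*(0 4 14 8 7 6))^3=(0 8)(4 7)(6 14)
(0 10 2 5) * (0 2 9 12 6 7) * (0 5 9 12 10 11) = [11, 1, 9, 3, 4, 2, 7, 5, 8, 10, 12, 0, 6] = (0 11)(2 9 10 12 6 7 5)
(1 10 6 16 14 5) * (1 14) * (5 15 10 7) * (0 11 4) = (0 11 4)(1 7 5 14 15 10 6 16) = [11, 7, 2, 3, 0, 14, 16, 5, 8, 9, 6, 4, 12, 13, 15, 10, 1]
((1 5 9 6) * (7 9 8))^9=(1 7)(5 9)(6 8)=((1 5 8 7 9 6))^9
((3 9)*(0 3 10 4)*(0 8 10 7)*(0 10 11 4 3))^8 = ((3 9 7 10)(4 8 11))^8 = (4 11 8)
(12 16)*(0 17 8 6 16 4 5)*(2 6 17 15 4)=(0 15 4 5)(2 6 16 12)(8 17)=[15, 1, 6, 3, 5, 0, 16, 7, 17, 9, 10, 11, 2, 13, 14, 4, 12, 8]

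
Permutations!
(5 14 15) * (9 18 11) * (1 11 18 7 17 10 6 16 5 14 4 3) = [0, 11, 2, 1, 3, 4, 16, 17, 8, 7, 6, 9, 12, 13, 15, 14, 5, 10, 18] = (18)(1 11 9 7 17 10 6 16 5 4 3)(14 15)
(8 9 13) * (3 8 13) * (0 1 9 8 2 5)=(13)(0 1 9 3 2 5)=[1, 9, 5, 2, 4, 0, 6, 7, 8, 3, 10, 11, 12, 13]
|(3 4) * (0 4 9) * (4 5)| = 5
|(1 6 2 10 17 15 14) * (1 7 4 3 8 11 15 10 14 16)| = 22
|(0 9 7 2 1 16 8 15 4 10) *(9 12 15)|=|(0 12 15 4 10)(1 16 8 9 7 2)|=30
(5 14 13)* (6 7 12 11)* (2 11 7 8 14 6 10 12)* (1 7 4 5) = [0, 7, 11, 3, 5, 6, 8, 2, 14, 9, 12, 10, 4, 1, 13] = (1 7 2 11 10 12 4 5 6 8 14 13)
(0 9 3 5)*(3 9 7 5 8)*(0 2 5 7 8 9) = (0 8 3 9)(2 5) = [8, 1, 5, 9, 4, 2, 6, 7, 3, 0]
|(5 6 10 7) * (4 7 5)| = |(4 7)(5 6 10)| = 6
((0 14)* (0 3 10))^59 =((0 14 3 10))^59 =(0 10 3 14)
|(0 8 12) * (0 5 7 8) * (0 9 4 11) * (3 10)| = 4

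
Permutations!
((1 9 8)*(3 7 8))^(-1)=((1 9 3 7 8))^(-1)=(1 8 7 3 9)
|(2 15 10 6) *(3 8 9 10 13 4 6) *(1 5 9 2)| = |(1 5 9 10 3 8 2 15 13 4 6)| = 11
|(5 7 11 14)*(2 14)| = |(2 14 5 7 11)| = 5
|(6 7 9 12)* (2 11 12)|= 6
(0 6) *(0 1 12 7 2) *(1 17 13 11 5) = [6, 12, 0, 3, 4, 1, 17, 2, 8, 9, 10, 5, 7, 11, 14, 15, 16, 13] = (0 6 17 13 11 5 1 12 7 2)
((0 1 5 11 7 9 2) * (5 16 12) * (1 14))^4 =(0 12 9 1 11)(2 16 7 14 5)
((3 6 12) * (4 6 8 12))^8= (3 12 8)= ((3 8 12)(4 6))^8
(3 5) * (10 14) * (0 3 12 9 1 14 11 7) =(0 3 5 12 9 1 14 10 11 7) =[3, 14, 2, 5, 4, 12, 6, 0, 8, 1, 11, 7, 9, 13, 10]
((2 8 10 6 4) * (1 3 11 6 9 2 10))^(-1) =(1 8 2 9 10 4 6 11 3)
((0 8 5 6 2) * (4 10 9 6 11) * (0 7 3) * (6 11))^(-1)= ((0 8 5 6 2 7 3)(4 10 9 11))^(-1)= (0 3 7 2 6 5 8)(4 11 9 10)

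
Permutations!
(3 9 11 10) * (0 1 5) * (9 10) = (0 1 5)(3 10)(9 11) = [1, 5, 2, 10, 4, 0, 6, 7, 8, 11, 3, 9]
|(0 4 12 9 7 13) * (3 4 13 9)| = 6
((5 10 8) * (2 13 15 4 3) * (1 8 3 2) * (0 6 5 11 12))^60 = ((0 6 5 10 3 1 8 11 12)(2 13 15 4))^60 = (15)(0 8 10)(1 5 12)(3 6 11)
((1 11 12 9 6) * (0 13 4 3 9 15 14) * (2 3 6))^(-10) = (0 14 15 12 11 1 6 4 13)(2 9 3)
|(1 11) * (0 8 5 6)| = |(0 8 5 6)(1 11)| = 4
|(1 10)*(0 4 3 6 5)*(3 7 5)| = |(0 4 7 5)(1 10)(3 6)| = 4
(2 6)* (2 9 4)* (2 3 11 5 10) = (2 6 9 4 3 11 5 10) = [0, 1, 6, 11, 3, 10, 9, 7, 8, 4, 2, 5]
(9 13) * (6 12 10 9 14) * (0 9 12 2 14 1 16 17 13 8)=(0 9 8)(1 16 17 13)(2 14 6)(10 12)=[9, 16, 14, 3, 4, 5, 2, 7, 0, 8, 12, 11, 10, 1, 6, 15, 17, 13]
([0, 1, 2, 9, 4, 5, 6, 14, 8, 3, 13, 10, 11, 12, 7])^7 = [0, 1, 2, 9, 4, 5, 6, 14, 8, 3, 11, 12, 13, 10, 7]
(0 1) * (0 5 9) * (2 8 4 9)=(0 1 5 2 8 4 9)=[1, 5, 8, 3, 9, 2, 6, 7, 4, 0]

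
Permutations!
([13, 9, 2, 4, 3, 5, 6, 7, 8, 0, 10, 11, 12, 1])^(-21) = [9, 13, 2, 4, 3, 5, 6, 7, 8, 1, 10, 11, 12, 0]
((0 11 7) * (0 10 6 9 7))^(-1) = ((0 11)(6 9 7 10))^(-1) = (0 11)(6 10 7 9)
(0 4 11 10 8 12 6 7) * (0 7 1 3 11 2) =(0 4 2)(1 3 11 10 8 12 6) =[4, 3, 0, 11, 2, 5, 1, 7, 12, 9, 8, 10, 6]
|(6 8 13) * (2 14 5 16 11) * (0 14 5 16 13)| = |(0 14 16 11 2 5 13 6 8)| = 9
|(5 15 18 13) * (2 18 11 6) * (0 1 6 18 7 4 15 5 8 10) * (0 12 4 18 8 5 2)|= |(0 1 6)(2 7 18 13 5)(4 15 11 8 10 12)|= 30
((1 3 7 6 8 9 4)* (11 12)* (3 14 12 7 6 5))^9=((1 14 12 11 7 5 3 6 8 9 4))^9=(1 9 6 5 11 14 4 8 3 7 12)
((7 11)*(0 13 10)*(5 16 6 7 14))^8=((0 13 10)(5 16 6 7 11 14))^8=(0 10 13)(5 6 11)(7 14 16)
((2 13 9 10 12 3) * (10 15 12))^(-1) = (2 3 12 15 9 13)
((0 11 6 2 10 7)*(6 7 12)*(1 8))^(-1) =(0 7 11)(1 8)(2 6 12 10)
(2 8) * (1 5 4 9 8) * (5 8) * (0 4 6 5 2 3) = (0 4 9 2 1 8 3)(5 6) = [4, 8, 1, 0, 9, 6, 5, 7, 3, 2]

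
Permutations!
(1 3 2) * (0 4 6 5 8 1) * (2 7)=(0 4 6 5 8 1 3 7 2)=[4, 3, 0, 7, 6, 8, 5, 2, 1]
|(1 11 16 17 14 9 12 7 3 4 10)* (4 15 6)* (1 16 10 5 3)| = |(1 11 10 16 17 14 9 12 7)(3 15 6 4 5)| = 45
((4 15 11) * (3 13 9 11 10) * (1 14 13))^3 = (1 9 15)(3 13 4)(10 14 11)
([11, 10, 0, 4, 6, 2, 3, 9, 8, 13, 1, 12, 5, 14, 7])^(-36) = [2, 1, 5, 3, 4, 12, 6, 7, 8, 9, 10, 0, 11, 13, 14]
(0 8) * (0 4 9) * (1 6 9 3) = (0 8 4 3 1 6 9) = [8, 6, 2, 1, 3, 5, 9, 7, 4, 0]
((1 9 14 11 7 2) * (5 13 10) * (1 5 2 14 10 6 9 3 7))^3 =(1 14 3 11 7)(2 6)(5 9)(10 13)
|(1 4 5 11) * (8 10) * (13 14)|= 4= |(1 4 5 11)(8 10)(13 14)|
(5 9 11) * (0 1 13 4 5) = [1, 13, 2, 3, 5, 9, 6, 7, 8, 11, 10, 0, 12, 4] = (0 1 13 4 5 9 11)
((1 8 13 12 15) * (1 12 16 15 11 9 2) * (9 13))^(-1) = ((1 8 9 2)(11 13 16 15 12))^(-1) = (1 2 9 8)(11 12 15 16 13)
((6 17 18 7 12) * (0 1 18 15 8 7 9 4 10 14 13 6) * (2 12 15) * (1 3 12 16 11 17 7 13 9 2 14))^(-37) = (0 12 3)(1 16 14 10 2 17 4 18 11 9)(6 8 7 13 15) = ((0 3 12)(1 18 2 16 11 17 14 9 4 10)(6 7 15 8 13))^(-37)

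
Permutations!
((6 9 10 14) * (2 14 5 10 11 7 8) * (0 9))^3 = ((0 9 11 7 8 2 14 6)(5 10))^3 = (0 7 14 9 8 6 11 2)(5 10)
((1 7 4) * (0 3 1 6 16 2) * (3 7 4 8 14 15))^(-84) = (0 15 6 7 3 16 8 1 2 14 4)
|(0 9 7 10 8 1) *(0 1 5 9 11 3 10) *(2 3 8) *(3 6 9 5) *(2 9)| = |(0 11 8 3 10 9 7)(2 6)| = 14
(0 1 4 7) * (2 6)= (0 1 4 7)(2 6)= [1, 4, 6, 3, 7, 5, 2, 0]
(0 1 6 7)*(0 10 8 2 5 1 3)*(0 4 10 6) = (0 3 4 10 8 2 5 1)(6 7) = [3, 0, 5, 4, 10, 1, 7, 6, 2, 9, 8]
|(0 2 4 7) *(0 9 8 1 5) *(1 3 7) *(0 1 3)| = |(0 2 4 3 7 9 8)(1 5)| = 14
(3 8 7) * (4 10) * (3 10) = (3 8 7 10 4) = [0, 1, 2, 8, 3, 5, 6, 10, 7, 9, 4]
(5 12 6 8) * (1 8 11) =(1 8 5 12 6 11) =[0, 8, 2, 3, 4, 12, 11, 7, 5, 9, 10, 1, 6]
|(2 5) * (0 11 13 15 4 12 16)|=|(0 11 13 15 4 12 16)(2 5)|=14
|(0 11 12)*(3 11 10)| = |(0 10 3 11 12)| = 5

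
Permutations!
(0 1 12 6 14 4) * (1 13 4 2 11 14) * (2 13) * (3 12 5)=(0 2 11 14 13 4)(1 5 3 12 6)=[2, 5, 11, 12, 0, 3, 1, 7, 8, 9, 10, 14, 6, 4, 13]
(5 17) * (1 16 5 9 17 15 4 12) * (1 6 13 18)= (1 16 5 15 4 12 6 13 18)(9 17)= [0, 16, 2, 3, 12, 15, 13, 7, 8, 17, 10, 11, 6, 18, 14, 4, 5, 9, 1]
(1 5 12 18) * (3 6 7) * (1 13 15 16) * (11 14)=(1 5 12 18 13 15 16)(3 6 7)(11 14)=[0, 5, 2, 6, 4, 12, 7, 3, 8, 9, 10, 14, 18, 15, 11, 16, 1, 17, 13]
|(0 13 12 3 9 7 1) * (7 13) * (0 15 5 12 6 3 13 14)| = 11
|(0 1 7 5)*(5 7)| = |(7)(0 1 5)| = 3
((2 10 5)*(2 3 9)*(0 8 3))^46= (0 2 8 10 3 5 9)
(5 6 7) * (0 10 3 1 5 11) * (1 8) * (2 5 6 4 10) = (0 2 5 4 10 3 8 1 6 7 11) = [2, 6, 5, 8, 10, 4, 7, 11, 1, 9, 3, 0]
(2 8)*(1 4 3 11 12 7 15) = (1 4 3 11 12 7 15)(2 8) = [0, 4, 8, 11, 3, 5, 6, 15, 2, 9, 10, 12, 7, 13, 14, 1]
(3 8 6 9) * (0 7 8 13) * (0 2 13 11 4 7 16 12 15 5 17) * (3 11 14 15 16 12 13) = [12, 1, 3, 14, 7, 17, 9, 8, 6, 11, 10, 4, 16, 2, 15, 5, 13, 0] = (0 12 16 13 2 3 14 15 5 17)(4 7 8 6 9 11)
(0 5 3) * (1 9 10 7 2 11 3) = (0 5 1 9 10 7 2 11 3) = [5, 9, 11, 0, 4, 1, 6, 2, 8, 10, 7, 3]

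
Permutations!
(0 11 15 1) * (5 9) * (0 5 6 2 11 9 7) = (0 9 6 2 11 15 1 5 7) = [9, 5, 11, 3, 4, 7, 2, 0, 8, 6, 10, 15, 12, 13, 14, 1]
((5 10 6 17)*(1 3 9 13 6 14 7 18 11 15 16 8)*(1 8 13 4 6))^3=((1 3 9 4 6 17 5 10 14 7 18 11 15 16 13))^3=(1 4 5 7 15)(3 6 10 18 16)(9 17 14 11 13)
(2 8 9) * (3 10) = (2 8 9)(3 10) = [0, 1, 8, 10, 4, 5, 6, 7, 9, 2, 3]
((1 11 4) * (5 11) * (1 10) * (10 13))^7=(1 5 11 4 13 10)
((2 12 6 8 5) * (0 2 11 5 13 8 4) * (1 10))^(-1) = (0 4 6 12 2)(1 10)(5 11)(8 13)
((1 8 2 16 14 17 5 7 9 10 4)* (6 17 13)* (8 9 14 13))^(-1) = ((1 9 10 4)(2 16 13 6 17 5 7 14 8))^(-1) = (1 4 10 9)(2 8 14 7 5 17 6 13 16)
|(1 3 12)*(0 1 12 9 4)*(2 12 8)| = 15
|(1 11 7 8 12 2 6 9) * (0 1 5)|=10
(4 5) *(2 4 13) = [0, 1, 4, 3, 5, 13, 6, 7, 8, 9, 10, 11, 12, 2] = (2 4 5 13)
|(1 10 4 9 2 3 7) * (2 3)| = 6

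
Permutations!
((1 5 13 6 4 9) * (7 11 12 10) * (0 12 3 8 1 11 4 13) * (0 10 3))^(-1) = (0 11 9 4 7 10 5 1 8 3 12)(6 13)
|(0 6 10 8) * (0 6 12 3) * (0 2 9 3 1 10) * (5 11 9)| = |(0 12 1 10 8 6)(2 5 11 9 3)| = 30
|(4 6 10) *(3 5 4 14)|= 6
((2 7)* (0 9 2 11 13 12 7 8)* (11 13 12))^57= (0 9 2 8)(7 13 11 12)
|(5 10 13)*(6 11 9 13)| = 6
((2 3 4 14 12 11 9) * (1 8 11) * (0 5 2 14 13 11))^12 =((0 5 2 3 4 13 11 9 14 12 1 8))^12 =(14)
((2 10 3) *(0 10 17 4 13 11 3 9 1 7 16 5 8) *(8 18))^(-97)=((0 10 9 1 7 16 5 18 8)(2 17 4 13 11 3))^(-97)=(0 9 7 5 8 10 1 16 18)(2 3 11 13 4 17)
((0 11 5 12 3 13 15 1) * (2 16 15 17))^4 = (0 3 16 11 13 15 5 17 1 12 2)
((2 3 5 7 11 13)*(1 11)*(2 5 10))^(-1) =(1 7 5 13 11)(2 10 3)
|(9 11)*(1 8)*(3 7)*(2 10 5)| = |(1 8)(2 10 5)(3 7)(9 11)| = 6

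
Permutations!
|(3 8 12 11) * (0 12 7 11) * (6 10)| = |(0 12)(3 8 7 11)(6 10)| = 4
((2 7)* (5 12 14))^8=(5 14 12)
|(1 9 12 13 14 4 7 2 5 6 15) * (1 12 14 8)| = |(1 9 14 4 7 2 5 6 15 12 13 8)| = 12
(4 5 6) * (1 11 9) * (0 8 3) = (0 8 3)(1 11 9)(4 5 6) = [8, 11, 2, 0, 5, 6, 4, 7, 3, 1, 10, 9]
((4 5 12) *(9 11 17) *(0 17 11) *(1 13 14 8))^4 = ((0 17 9)(1 13 14 8)(4 5 12))^4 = (0 17 9)(4 5 12)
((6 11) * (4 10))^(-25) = ((4 10)(6 11))^(-25) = (4 10)(6 11)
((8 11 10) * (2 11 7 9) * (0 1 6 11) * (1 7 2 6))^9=(0 7 9 6 11 10 8 2)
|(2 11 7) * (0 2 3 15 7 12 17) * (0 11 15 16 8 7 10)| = 12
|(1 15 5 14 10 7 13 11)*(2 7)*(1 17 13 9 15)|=|(2 7 9 15 5 14 10)(11 17 13)|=21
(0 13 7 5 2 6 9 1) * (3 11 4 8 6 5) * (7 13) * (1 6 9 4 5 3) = (13)(0 7 1)(2 3 11 5)(4 8 9 6) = [7, 0, 3, 11, 8, 2, 4, 1, 9, 6, 10, 5, 12, 13]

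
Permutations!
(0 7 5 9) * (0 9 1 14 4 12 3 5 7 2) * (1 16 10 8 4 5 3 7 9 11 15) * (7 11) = [2, 14, 0, 3, 12, 16, 6, 9, 4, 7, 8, 15, 11, 13, 5, 1, 10] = (0 2)(1 14 5 16 10 8 4 12 11 15)(7 9)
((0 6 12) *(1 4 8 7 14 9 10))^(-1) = (0 12 6)(1 10 9 14 7 8 4)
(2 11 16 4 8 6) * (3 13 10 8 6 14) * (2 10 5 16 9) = (2 11 9)(3 13 5 16 4 6 10 8 14) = [0, 1, 11, 13, 6, 16, 10, 7, 14, 2, 8, 9, 12, 5, 3, 15, 4]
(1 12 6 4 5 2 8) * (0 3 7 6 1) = [3, 12, 8, 7, 5, 2, 4, 6, 0, 9, 10, 11, 1] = (0 3 7 6 4 5 2 8)(1 12)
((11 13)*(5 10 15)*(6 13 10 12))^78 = (5 12 6 13 11 10 15)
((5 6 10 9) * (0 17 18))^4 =((0 17 18)(5 6 10 9))^4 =(0 17 18)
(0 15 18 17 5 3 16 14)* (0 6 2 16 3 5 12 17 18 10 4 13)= (18)(0 15 10 4 13)(2 16 14 6)(12 17)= [15, 1, 16, 3, 13, 5, 2, 7, 8, 9, 4, 11, 17, 0, 6, 10, 14, 12, 18]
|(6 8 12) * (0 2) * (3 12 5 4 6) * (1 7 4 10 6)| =|(0 2)(1 7 4)(3 12)(5 10 6 8)| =12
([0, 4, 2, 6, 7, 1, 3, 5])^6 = [0, 7, 2, 3, 5, 4, 6, 1]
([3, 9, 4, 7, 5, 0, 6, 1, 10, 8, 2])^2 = [7, 8, 5, 1, 0, 3, 6, 9, 2, 10, 4]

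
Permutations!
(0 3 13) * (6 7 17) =[3, 1, 2, 13, 4, 5, 7, 17, 8, 9, 10, 11, 12, 0, 14, 15, 16, 6] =(0 3 13)(6 7 17)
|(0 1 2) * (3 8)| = 6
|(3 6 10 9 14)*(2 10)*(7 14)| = 7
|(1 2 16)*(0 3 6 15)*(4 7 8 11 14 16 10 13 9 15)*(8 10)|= 18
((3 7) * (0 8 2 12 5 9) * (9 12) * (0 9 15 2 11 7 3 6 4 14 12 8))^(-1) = (2 15)(4 6 7 11 8 5 12 14)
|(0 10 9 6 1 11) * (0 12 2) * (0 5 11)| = 20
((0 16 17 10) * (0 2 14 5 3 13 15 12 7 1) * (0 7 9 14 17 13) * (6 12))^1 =(0 16 13 15 6 12 9 14 5 3)(1 7)(2 17 10)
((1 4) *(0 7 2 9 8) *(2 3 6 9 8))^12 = (0 2 6 7 8 9 3)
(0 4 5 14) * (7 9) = [4, 1, 2, 3, 5, 14, 6, 9, 8, 7, 10, 11, 12, 13, 0] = (0 4 5 14)(7 9)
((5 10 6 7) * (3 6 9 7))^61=((3 6)(5 10 9 7))^61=(3 6)(5 10 9 7)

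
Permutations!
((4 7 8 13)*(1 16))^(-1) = ((1 16)(4 7 8 13))^(-1) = (1 16)(4 13 8 7)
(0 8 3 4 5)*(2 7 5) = (0 8 3 4 2 7 5) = [8, 1, 7, 4, 2, 0, 6, 5, 3]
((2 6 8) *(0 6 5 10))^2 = ((0 6 8 2 5 10))^2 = (0 8 5)(2 10 6)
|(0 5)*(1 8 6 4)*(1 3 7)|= |(0 5)(1 8 6 4 3 7)|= 6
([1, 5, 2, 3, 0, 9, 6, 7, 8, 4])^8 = (0 9 1 4 5)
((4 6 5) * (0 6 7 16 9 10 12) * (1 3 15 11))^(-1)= (0 12 10 9 16 7 4 5 6)(1 11 15 3)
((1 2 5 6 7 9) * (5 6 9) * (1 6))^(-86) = (5 6)(7 9)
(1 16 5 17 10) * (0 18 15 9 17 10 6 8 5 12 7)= (0 18 15 9 17 6 8 5 10 1 16 12 7)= [18, 16, 2, 3, 4, 10, 8, 0, 5, 17, 1, 11, 7, 13, 14, 9, 12, 6, 15]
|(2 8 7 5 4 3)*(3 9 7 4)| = |(2 8 4 9 7 5 3)| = 7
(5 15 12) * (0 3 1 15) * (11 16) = [3, 15, 2, 1, 4, 0, 6, 7, 8, 9, 10, 16, 5, 13, 14, 12, 11] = (0 3 1 15 12 5)(11 16)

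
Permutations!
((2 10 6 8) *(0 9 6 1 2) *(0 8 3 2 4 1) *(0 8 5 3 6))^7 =(0 9)(1 4)(2 8 3 10 5)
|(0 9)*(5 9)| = 3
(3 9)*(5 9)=(3 5 9)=[0, 1, 2, 5, 4, 9, 6, 7, 8, 3]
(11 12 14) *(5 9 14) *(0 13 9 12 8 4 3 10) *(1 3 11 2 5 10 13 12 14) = [12, 3, 5, 13, 11, 14, 6, 7, 4, 1, 0, 8, 10, 9, 2] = (0 12 10)(1 3 13 9)(2 5 14)(4 11 8)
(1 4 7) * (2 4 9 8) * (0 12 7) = [12, 9, 4, 3, 0, 5, 6, 1, 2, 8, 10, 11, 7] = (0 12 7 1 9 8 2 4)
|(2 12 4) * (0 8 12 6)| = 6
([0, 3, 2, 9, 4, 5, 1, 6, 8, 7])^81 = [0, 3, 2, 9, 4, 5, 1, 6, 8, 7]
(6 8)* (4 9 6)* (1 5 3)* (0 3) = (0 3 1 5)(4 9 6 8) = [3, 5, 2, 1, 9, 0, 8, 7, 4, 6]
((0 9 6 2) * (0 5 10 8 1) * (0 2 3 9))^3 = ((1 2 5 10 8)(3 9 6))^3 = (1 10 2 8 5)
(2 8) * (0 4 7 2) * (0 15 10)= [4, 1, 8, 3, 7, 5, 6, 2, 15, 9, 0, 11, 12, 13, 14, 10]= (0 4 7 2 8 15 10)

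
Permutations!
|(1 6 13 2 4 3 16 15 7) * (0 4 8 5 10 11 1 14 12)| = |(0 4 3 16 15 7 14 12)(1 6 13 2 8 5 10 11)| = 8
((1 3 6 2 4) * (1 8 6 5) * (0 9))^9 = ((0 9)(1 3 5)(2 4 8 6))^9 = (0 9)(2 4 8 6)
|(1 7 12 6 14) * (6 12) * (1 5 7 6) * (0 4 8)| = |(0 4 8)(1 6 14 5 7)| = 15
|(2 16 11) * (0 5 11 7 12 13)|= |(0 5 11 2 16 7 12 13)|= 8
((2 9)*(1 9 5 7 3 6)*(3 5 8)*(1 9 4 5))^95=(9)(1 7 5 4)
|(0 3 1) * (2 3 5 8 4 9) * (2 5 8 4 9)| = 8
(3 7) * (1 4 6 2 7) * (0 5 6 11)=(0 5 6 2 7 3 1 4 11)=[5, 4, 7, 1, 11, 6, 2, 3, 8, 9, 10, 0]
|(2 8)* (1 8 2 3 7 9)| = 5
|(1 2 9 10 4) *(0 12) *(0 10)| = 7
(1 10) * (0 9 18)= (0 9 18)(1 10)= [9, 10, 2, 3, 4, 5, 6, 7, 8, 18, 1, 11, 12, 13, 14, 15, 16, 17, 0]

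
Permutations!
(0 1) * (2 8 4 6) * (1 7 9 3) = (0 7 9 3 1)(2 8 4 6) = [7, 0, 8, 1, 6, 5, 2, 9, 4, 3]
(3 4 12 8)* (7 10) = (3 4 12 8)(7 10) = [0, 1, 2, 4, 12, 5, 6, 10, 3, 9, 7, 11, 8]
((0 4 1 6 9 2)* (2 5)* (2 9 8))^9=((0 4 1 6 8 2)(5 9))^9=(0 6)(1 2)(4 8)(5 9)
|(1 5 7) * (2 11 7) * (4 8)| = |(1 5 2 11 7)(4 8)| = 10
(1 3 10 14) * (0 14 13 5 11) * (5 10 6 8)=(0 14 1 3 6 8 5 11)(10 13)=[14, 3, 2, 6, 4, 11, 8, 7, 5, 9, 13, 0, 12, 10, 1]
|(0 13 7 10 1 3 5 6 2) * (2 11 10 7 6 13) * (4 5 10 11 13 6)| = 12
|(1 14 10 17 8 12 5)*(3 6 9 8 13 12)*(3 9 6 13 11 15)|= 10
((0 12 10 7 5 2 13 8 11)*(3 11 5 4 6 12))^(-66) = ((0 3 11)(2 13 8 5)(4 6 12 10 7))^(-66) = (2 8)(4 7 10 12 6)(5 13)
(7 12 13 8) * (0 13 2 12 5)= (0 13 8 7 5)(2 12)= [13, 1, 12, 3, 4, 0, 6, 5, 7, 9, 10, 11, 2, 8]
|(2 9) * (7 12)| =2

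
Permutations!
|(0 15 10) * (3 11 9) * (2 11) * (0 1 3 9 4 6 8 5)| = 11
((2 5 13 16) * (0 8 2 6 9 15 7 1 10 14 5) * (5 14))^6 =(1 9 13)(5 7 6)(10 15 16)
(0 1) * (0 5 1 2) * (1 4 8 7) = (0 2)(1 5 4 8 7) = [2, 5, 0, 3, 8, 4, 6, 1, 7]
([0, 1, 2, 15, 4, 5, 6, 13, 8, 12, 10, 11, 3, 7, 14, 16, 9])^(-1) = (3 12 9 16 15)(7 13)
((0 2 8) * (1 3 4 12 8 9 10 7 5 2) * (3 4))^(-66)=(0 8 12 4 1)(2 5 7 10 9)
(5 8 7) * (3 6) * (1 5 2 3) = [0, 5, 3, 6, 4, 8, 1, 2, 7] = (1 5 8 7 2 3 6)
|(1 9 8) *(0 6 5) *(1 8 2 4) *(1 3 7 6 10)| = 10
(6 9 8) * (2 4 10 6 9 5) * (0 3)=(0 3)(2 4 10 6 5)(8 9)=[3, 1, 4, 0, 10, 2, 5, 7, 9, 8, 6]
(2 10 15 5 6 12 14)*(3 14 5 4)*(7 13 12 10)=[0, 1, 7, 14, 3, 6, 10, 13, 8, 9, 15, 11, 5, 12, 2, 4]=(2 7 13 12 5 6 10 15 4 3 14)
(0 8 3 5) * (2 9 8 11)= (0 11 2 9 8 3 5)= [11, 1, 9, 5, 4, 0, 6, 7, 3, 8, 10, 2]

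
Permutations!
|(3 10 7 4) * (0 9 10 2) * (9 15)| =8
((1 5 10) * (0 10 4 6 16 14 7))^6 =(0 16 5)(1 7 6)(4 10 14)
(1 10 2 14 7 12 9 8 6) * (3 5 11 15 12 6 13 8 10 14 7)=(1 14 3 5 11 15 12 9 10 2 7 6)(8 13)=[0, 14, 7, 5, 4, 11, 1, 6, 13, 10, 2, 15, 9, 8, 3, 12]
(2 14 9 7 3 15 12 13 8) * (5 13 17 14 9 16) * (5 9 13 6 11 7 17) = [0, 1, 13, 15, 4, 6, 11, 3, 2, 17, 10, 7, 5, 8, 16, 12, 9, 14] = (2 13 8)(3 15 12 5 6 11 7)(9 17 14 16)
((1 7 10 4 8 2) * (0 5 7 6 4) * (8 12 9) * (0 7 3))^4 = ((0 5 3)(1 6 4 12 9 8 2)(7 10))^4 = (0 5 3)(1 9 6 8 4 2 12)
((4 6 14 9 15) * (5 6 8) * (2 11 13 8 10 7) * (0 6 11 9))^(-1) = (0 14 6)(2 7 10 4 15 9)(5 8 13 11)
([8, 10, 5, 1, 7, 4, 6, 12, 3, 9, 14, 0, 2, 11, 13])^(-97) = [11, 3, 7, 8, 2, 12, 6, 5, 0, 9, 1, 13, 4, 14, 10]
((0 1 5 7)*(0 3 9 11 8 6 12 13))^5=(0 9 13 3 12 7 6 5 8 1 11)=((0 1 5 7 3 9 11 8 6 12 13))^5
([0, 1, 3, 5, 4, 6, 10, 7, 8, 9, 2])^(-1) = (2 10 6 5 3)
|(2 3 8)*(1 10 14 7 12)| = |(1 10 14 7 12)(2 3 8)| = 15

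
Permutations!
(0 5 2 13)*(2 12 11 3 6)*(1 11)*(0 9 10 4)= [5, 11, 13, 6, 0, 12, 2, 7, 8, 10, 4, 3, 1, 9]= (0 5 12 1 11 3 6 2 13 9 10 4)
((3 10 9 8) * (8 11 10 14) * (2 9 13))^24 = (14)(2 13 10 11 9)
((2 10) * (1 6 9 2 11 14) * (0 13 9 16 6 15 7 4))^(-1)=(0 4 7 15 1 14 11 10 2 9 13)(6 16)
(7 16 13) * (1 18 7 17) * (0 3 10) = [3, 18, 2, 10, 4, 5, 6, 16, 8, 9, 0, 11, 12, 17, 14, 15, 13, 1, 7] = (0 3 10)(1 18 7 16 13 17)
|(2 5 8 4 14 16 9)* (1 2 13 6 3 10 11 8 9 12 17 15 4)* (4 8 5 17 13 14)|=|(1 2 17 15 8)(3 10 11 5 9 14 16 12 13 6)|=10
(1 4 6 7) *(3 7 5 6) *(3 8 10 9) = (1 4 8 10 9 3 7)(5 6) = [0, 4, 2, 7, 8, 6, 5, 1, 10, 3, 9]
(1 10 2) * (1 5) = (1 10 2 5) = [0, 10, 5, 3, 4, 1, 6, 7, 8, 9, 2]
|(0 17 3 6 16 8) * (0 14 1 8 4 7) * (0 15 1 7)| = |(0 17 3 6 16 4)(1 8 14 7 15)| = 30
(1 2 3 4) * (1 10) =(1 2 3 4 10) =[0, 2, 3, 4, 10, 5, 6, 7, 8, 9, 1]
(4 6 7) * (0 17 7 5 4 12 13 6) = (0 17 7 12 13 6 5 4) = [17, 1, 2, 3, 0, 4, 5, 12, 8, 9, 10, 11, 13, 6, 14, 15, 16, 7]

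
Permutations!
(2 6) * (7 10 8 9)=(2 6)(7 10 8 9)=[0, 1, 6, 3, 4, 5, 2, 10, 9, 7, 8]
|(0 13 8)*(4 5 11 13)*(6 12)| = 6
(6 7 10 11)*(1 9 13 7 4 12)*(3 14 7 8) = (1 9 13 8 3 14 7 10 11 6 4 12) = [0, 9, 2, 14, 12, 5, 4, 10, 3, 13, 11, 6, 1, 8, 7]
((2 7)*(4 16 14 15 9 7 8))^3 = (2 16 9 8 14 7 4 15)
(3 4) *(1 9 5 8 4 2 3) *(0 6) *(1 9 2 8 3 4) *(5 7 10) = (0 6)(1 2 4 9 7 10 5 3 8) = [6, 2, 4, 8, 9, 3, 0, 10, 1, 7, 5]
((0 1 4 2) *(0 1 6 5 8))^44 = ((0 6 5 8)(1 4 2))^44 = (8)(1 2 4)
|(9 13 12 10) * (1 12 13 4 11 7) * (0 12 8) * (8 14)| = |(0 12 10 9 4 11 7 1 14 8)| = 10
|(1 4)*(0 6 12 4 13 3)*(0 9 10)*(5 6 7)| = 11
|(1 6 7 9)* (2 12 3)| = 12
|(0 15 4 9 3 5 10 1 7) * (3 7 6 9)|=10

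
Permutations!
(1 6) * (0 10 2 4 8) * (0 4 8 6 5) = (0 10 2 8 4 6 1 5) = [10, 5, 8, 3, 6, 0, 1, 7, 4, 9, 2]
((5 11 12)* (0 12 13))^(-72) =(0 11 12 13 5) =((0 12 5 11 13))^(-72)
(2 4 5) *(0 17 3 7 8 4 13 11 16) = (0 17 3 7 8 4 5 2 13 11 16) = [17, 1, 13, 7, 5, 2, 6, 8, 4, 9, 10, 16, 12, 11, 14, 15, 0, 3]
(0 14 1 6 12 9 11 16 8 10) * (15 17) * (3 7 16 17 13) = (0 14 1 6 12 9 11 17 15 13 3 7 16 8 10) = [14, 6, 2, 7, 4, 5, 12, 16, 10, 11, 0, 17, 9, 3, 1, 13, 8, 15]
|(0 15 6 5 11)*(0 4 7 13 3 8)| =|(0 15 6 5 11 4 7 13 3 8)| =10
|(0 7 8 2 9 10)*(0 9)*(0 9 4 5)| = |(0 7 8 2 9 10 4 5)| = 8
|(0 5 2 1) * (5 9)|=|(0 9 5 2 1)|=5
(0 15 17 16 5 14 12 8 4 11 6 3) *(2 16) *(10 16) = [15, 1, 10, 0, 11, 14, 3, 7, 4, 9, 16, 6, 8, 13, 12, 17, 5, 2] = (0 15 17 2 10 16 5 14 12 8 4 11 6 3)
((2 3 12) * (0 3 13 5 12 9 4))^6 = ((0 3 9 4)(2 13 5 12))^6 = (0 9)(2 5)(3 4)(12 13)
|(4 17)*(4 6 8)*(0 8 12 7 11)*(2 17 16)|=|(0 8 4 16 2 17 6 12 7 11)|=10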